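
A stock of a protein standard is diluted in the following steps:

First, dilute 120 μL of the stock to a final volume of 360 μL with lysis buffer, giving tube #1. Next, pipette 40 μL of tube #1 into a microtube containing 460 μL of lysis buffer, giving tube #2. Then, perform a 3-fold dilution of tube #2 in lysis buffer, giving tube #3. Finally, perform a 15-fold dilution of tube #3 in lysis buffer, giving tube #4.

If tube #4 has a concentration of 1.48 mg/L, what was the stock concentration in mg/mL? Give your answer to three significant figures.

Step 1: 120 μL brought to 360 μL → factor 360/120 = 3
Step 2: 40 μL + 460 μL = 500 μL total → factor 500/40 = 12.5
Step 3: 3-fold → factor 3
Step 4: 15-fold → factor 15
Overall dilution factor = 3 × 12.5 × 3 × 15 = 1687.5
Stock = 1.48 mg/L × 1687.5 = 2498 mg/L = 2.50 mg/mL

2.50 mg/mL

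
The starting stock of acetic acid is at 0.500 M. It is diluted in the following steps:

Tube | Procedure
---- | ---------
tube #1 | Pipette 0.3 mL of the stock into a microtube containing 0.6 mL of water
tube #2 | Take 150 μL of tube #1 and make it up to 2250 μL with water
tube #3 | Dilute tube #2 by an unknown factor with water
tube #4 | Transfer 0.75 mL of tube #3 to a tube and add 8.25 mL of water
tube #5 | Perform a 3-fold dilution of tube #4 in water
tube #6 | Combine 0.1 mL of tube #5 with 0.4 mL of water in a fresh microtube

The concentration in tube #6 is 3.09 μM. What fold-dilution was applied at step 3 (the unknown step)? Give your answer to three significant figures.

Step 1: 0.3 mL + 0.6 mL = 0.9 mL total → factor 0.9/0.3 = 3
Step 2: 150 μL brought to 2250 μL → factor 2250/150 = 15
Step 3: unknown factor x
Step 4: 0.75 mL + 8.25 mL = 9 mL total → factor 9/0.75 = 12
Step 5: 3-fold → factor 3
Step 6: 0.1 mL + 0.4 mL = 0.5 mL total → factor 0.5/0.1 = 5
Product of known-step factors = 8100
Overall factor = 0.500 M / (3.09 μM) = 1.6181 × 10^5
x = 1.6181 × 10^5 / 8100 = 20.0

20.0-fold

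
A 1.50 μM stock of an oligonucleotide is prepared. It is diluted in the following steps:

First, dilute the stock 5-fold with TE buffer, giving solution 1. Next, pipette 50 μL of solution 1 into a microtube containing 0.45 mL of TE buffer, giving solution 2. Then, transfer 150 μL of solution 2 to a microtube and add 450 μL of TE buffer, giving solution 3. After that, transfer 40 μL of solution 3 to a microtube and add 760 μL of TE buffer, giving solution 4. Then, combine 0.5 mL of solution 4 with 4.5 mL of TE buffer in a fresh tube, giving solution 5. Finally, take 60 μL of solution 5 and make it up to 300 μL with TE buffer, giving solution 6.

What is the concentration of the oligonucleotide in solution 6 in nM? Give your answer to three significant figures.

0.00750 nM

Step 1: 5-fold → factor 5
Step 2: 50 μL + 0.45 mL = 500 μL total → factor 500/50 = 10
Step 3: 150 μL + 450 μL = 600 μL total → factor 600/150 = 4
Step 4: 40 μL + 760 μL = 800 μL total → factor 800/40 = 20
Step 5: 0.5 mL + 4.5 mL = 5 mL total → factor 5/0.5 = 10
Step 6: 60 μL brought to 300 μL → factor 300/60 = 5
Overall dilution factor = 5 × 10 × 4 × 20 × 10 × 5 = 2 × 10^5
Final = 1.50 μM / 2 × 10^5 = 7.500 × 10^-6 μM = 0.00750 nM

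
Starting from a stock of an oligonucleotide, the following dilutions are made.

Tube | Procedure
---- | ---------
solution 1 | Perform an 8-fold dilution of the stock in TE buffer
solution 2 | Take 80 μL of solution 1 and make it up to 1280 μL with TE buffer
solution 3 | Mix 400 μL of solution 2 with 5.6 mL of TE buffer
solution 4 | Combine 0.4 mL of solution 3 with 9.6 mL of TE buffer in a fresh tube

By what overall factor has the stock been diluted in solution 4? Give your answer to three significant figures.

Step 1: 8-fold → factor 8
Step 2: 80 μL brought to 1280 μL → factor 1280/80 = 16
Step 3: 400 μL + 5.6 mL = 6000 μL total → factor 6000/400 = 15
Step 4: 0.4 mL + 9.6 mL = 10 mL total → factor 10/0.4 = 25
Overall dilution factor = 8 × 16 × 15 × 25 = 48000

4.80 × 10^4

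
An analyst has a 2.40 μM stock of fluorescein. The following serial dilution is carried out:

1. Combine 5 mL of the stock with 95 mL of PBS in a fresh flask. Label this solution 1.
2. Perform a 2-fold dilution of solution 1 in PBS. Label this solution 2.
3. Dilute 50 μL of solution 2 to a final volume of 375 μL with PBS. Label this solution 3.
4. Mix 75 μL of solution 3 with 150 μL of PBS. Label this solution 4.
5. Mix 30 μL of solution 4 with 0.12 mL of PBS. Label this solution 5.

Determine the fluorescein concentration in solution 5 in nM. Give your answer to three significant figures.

0.533 nM

Step 1: 5 mL + 95 mL = 100 mL total → factor 100/5 = 20
Step 2: 2-fold → factor 2
Step 3: 50 μL brought to 375 μL → factor 375/50 = 7.5
Step 4: 75 μL + 150 μL = 225 μL total → factor 225/75 = 3
Step 5: 30 μL + 0.12 mL = 150 μL total → factor 150/30 = 5
Overall dilution factor = 20 × 2 × 7.5 × 3 × 5 = 4500
Final = 2.40 μM / 4500 = 0.0005333 μM = 0.533 nM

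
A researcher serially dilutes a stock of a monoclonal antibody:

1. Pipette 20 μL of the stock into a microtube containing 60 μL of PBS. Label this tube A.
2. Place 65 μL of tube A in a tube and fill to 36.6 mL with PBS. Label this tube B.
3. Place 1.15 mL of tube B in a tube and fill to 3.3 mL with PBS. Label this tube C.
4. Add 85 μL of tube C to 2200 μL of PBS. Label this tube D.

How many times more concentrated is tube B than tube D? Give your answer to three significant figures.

Step 1: 20 μL + 60 μL = 80 μL total → factor 80/20 = 4
Step 2: 65 μL brought to 36.6 mL → factor 36600/65 = 563.08
Step 3: 1.15 mL brought to 3.3 mL → factor 3.3/1.15 = 2.8696
Step 4: 85 μL + 2200 μL = 2285 μL total → factor 2285/85 = 26.882
Dilution factor to tube B = 2252.3; to tube D = 1.7374 × 10^5
[tube B]/[tube D] = (factor to tube D)/(factor to tube B) = 1.7374 × 10^5/2252.3 = 77.1

77.1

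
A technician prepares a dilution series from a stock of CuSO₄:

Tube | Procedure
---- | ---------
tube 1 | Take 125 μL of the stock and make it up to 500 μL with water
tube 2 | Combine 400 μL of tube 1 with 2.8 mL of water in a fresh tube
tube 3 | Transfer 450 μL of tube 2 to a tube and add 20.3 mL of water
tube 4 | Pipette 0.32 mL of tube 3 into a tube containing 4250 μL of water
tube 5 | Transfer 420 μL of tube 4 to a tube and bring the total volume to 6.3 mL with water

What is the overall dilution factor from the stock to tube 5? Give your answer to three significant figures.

3.16 × 10^5

Step 1: 125 μL brought to 500 μL → factor 500/125 = 4
Step 2: 400 μL + 2.8 mL = 3200 μL total → factor 3200/400 = 8
Step 3: 450 μL + 20.3 mL = 20750 μL total → factor 20750/450 = 46.111
Step 4: 0.32 mL + 4250 μL = 4.57 mL total → factor 4.57/0.32 = 14.281
Step 5: 420 μL brought to 6.3 mL → factor 6300/420 = 15
Overall dilution factor = 4 × 8 × 46.111 × 14.281 × 15 = 3.1609 × 10^5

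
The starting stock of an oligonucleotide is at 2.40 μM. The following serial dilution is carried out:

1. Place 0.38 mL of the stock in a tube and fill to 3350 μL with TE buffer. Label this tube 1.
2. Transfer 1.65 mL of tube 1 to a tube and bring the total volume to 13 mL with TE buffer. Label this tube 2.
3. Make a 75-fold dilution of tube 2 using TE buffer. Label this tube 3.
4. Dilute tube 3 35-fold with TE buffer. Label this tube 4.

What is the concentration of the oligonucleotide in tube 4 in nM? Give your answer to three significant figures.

0.0132 nM

Step 1: 0.38 mL brought to 3350 μL → factor 3.35/0.38 = 8.8158
Step 2: 1.65 mL brought to 13 mL → factor 13/1.65 = 7.8788
Step 3: 75-fold → factor 75
Step 4: 35-fold → factor 35
Overall dilution factor = 8.8158 × 7.8788 × 75 × 35 = 1.8233 × 10^5
Final = 2.40 μM / 1.8233 × 10^5 = 1.316 × 10^-5 μM = 0.0132 nM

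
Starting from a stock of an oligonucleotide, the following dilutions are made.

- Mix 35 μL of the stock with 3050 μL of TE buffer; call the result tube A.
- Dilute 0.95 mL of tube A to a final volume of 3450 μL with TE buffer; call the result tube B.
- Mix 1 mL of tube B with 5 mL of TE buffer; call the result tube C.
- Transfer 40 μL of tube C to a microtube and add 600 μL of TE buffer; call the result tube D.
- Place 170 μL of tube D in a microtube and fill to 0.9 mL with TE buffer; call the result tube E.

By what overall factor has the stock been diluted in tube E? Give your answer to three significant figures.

1.63 × 10^5

Step 1: 35 μL + 3050 μL = 3085 μL total → factor 3085/35 = 88.143
Step 2: 0.95 mL brought to 3450 μL → factor 3.45/0.95 = 3.6316
Step 3: 1 mL + 5 mL = 6 mL total → factor 6/1 = 6
Step 4: 40 μL + 600 μL = 640 μL total → factor 640/40 = 16
Step 5: 170 μL brought to 0.9 mL → factor 900/170 = 5.2941
Overall dilution factor = 88.143 × 3.6316 × 6 × 16 × 5.2941 = 1.6268 × 10^5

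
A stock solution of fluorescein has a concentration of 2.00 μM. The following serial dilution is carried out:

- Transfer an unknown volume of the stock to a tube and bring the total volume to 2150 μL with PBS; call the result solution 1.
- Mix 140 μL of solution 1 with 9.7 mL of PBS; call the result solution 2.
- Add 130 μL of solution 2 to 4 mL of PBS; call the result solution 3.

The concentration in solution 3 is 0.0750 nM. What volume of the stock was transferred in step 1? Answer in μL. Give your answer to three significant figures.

Step 1: v brought to 2150 μL → factor = 2150 μL/v
Step 2: 140 μL + 9.7 mL = 9840 μL total → factor 9840/140 = 70.286
Step 3: 130 μL + 4 mL = 4130 μL total → factor 4130/130 = 31.769
Product of known-step factors = 2232.9
Overall factor = 2.00 μM / (0.0750 nM) = 26667
Step-1 factor = 26667 / 2232.9 = 11.942
v = 2150 μL / 11.942 = 180 μL

180 μL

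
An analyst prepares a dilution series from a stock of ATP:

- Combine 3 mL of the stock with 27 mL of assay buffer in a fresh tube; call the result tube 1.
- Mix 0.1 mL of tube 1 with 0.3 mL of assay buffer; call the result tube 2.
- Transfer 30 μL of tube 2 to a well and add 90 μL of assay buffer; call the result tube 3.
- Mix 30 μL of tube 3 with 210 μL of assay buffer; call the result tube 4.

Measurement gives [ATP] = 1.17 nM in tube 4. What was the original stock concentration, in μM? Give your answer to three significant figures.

1.50 μM

Step 1: 3 mL + 27 mL = 30 mL total → factor 30/3 = 10
Step 2: 0.1 mL + 0.3 mL = 0.4 mL total → factor 0.4/0.1 = 4
Step 3: 30 μL + 90 μL = 120 μL total → factor 120/30 = 4
Step 4: 30 μL + 210 μL = 240 μL total → factor 240/30 = 8
Overall dilution factor = 10 × 4 × 4 × 8 = 1280
Stock = 1.17 nM × 1280 = 1498 nM = 1.50 μM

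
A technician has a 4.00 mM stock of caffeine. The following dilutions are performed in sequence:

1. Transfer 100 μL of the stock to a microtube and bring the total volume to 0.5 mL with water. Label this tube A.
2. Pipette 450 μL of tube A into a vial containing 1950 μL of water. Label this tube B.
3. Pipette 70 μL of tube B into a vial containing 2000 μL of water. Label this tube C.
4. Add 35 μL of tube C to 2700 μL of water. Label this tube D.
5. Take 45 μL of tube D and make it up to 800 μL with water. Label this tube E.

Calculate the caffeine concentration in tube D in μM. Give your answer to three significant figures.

0.0649 μM

Step 1: 100 μL brought to 0.5 mL → factor 500/100 = 5
Step 2: 450 μL + 1950 μL = 2400 μL total → factor 2400/450 = 5.3333
Step 3: 70 μL + 2000 μL = 2070 μL total → factor 2070/70 = 29.571
Step 4: 35 μL + 2700 μL = 2735 μL total → factor 2735/35 = 78.143
Dilution factor through tube D = 5 × 5.3333 × 29.571 × 78.143 = 61621
[tube D] = 4.00 mM / 61621 = 6.491 × 10^-5 mM = 0.0649 μM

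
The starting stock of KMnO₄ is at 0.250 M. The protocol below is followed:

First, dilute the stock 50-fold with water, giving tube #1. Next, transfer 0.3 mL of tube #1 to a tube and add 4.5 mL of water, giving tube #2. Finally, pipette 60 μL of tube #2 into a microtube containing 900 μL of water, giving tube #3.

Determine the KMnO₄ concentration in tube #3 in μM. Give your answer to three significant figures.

19.5 μM

Step 1: 50-fold → factor 50
Step 2: 0.3 mL + 4.5 mL = 4.8 mL total → factor 4.8/0.3 = 16
Step 3: 60 μL + 900 μL = 960 μL total → factor 960/60 = 16
Overall dilution factor = 50 × 16 × 16 = 12800
Final = 0.250 M / 12800 = 1.953 × 10^-5 M = 19.5 μM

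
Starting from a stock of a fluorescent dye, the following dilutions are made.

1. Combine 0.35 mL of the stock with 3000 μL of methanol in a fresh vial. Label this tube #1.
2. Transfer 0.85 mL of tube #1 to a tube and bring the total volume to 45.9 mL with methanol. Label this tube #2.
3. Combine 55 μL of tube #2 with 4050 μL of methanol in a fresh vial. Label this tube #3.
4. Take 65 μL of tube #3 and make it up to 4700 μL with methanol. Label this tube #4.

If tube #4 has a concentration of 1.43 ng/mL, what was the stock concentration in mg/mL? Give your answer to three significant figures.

3.99 mg/mL

Step 1: 0.35 mL + 3000 μL = 3.35 mL total → factor 3.35/0.35 = 9.5714
Step 2: 0.85 mL brought to 45.9 mL → factor 45.9/0.85 = 54
Step 3: 55 μL + 4050 μL = 4105 μL total → factor 4105/55 = 74.636
Step 4: 65 μL brought to 4700 μL → factor 4700/65 = 72.308
Overall dilution factor = 9.5714 × 54 × 74.636 × 72.308 = 2.7894 × 10^6
Stock = 1.43 ng/mL × 2.7894 × 10^6 = 3.989 × 10^6 ng/mL = 3.99 mg/mL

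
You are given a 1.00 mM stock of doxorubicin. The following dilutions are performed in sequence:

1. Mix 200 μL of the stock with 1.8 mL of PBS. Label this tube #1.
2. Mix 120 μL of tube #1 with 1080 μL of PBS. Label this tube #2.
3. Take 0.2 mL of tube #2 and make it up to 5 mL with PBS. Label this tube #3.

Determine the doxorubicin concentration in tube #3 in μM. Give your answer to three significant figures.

0.400 μM

Step 1: 200 μL + 1.8 mL = 2000 μL total → factor 2000/200 = 10
Step 2: 120 μL + 1080 μL = 1200 μL total → factor 1200/120 = 10
Step 3: 0.2 mL brought to 5 mL → factor 5/0.2 = 25
Overall dilution factor = 10 × 10 × 25 = 2500
Final = 1.00 mM / 2500 = 0.0004000 mM = 0.400 μM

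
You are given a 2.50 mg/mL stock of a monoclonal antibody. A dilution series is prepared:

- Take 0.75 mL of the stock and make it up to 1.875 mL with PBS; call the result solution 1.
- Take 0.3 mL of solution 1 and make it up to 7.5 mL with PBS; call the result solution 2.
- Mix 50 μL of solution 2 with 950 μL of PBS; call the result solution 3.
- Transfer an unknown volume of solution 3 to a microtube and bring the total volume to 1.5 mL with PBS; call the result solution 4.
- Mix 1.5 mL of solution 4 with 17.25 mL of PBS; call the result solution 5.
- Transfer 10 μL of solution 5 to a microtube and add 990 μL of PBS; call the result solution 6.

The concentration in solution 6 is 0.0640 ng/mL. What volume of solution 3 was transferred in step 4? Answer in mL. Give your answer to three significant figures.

Step 1: 0.75 mL brought to 1.875 mL → factor 1.875/0.75 = 2.5
Step 2: 0.3 mL brought to 7.5 mL → factor 7.5/0.3 = 25
Step 3: 50 μL + 950 μL = 1000 μL total → factor 1000/50 = 20
Step 4: v brought to 1.5 mL → factor = 1.5 mL/v
Step 5: 1.5 mL + 17.25 mL = 18.75 mL total → factor 18.75/1.5 = 12.5
Step 6: 10 μL + 990 μL = 1000 μL total → factor 1000/10 = 100
Product of known-step factors = 1.5625 × 10^6
Overall factor = 2.50 mg/mL / (0.0640 ng/mL) = 3.9062 × 10^7
Step-4 factor = 3.9062 × 10^7 / 1.5625 × 10^6 = 25
v = 1.5 mL / 25 = 0.0600 mL

0.0600 mL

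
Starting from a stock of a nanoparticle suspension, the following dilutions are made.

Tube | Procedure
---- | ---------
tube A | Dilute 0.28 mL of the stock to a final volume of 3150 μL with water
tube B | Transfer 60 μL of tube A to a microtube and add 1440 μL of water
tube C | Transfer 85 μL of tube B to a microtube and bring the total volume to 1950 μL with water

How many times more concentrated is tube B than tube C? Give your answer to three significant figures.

22.9

Step 1: 0.28 mL brought to 3150 μL → factor 3.15/0.28 = 11.25
Step 2: 60 μL + 1440 μL = 1500 μL total → factor 1500/60 = 25
Step 3: 85 μL brought to 1950 μL → factor 1950/85 = 22.941
Dilution factor to tube B = 281.25; to tube C = 6452.2
[tube B]/[tube C] = (factor to tube C)/(factor to tube B) = 6452.2/281.25 = 22.9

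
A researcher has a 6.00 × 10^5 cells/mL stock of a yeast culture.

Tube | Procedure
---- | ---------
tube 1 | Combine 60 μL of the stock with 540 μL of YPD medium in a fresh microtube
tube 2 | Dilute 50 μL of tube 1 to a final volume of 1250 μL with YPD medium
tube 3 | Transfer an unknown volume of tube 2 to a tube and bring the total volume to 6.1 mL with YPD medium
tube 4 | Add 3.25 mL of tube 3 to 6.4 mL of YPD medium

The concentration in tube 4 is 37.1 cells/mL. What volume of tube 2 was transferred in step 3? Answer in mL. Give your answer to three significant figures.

Step 1: 60 μL + 540 μL = 600 μL total → factor 600/60 = 10
Step 2: 50 μL brought to 1250 μL → factor 1250/50 = 25
Step 3: v brought to 6.1 mL → factor = 6.1 mL/v
Step 4: 3.25 mL + 6.4 mL = 9.65 mL total → factor 9.65/3.25 = 2.9692
Product of known-step factors = 742.31
Overall factor = 6.00 × 10^5 cells/mL / (37.1 cells/mL) = 16173
Step-3 factor = 16173 / 742.31 = 21.787
v = 6.1 mL / 21.787 = 0.280 mL

0.280 mL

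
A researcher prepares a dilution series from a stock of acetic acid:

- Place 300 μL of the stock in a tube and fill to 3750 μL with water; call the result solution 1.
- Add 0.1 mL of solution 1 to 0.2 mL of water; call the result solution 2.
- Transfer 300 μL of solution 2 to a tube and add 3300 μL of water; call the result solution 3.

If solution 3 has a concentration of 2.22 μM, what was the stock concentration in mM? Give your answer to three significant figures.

0.999 mM

Step 1: 300 μL brought to 3750 μL → factor 3750/300 = 12.5
Step 2: 0.1 mL + 0.2 mL = 0.3 mL total → factor 0.3/0.1 = 3
Step 3: 300 μL + 3300 μL = 3600 μL total → factor 3600/300 = 12
Overall dilution factor = 12.5 × 3 × 12 = 450
Stock = 2.22 μM × 450 = 999.0 μM = 0.999 mM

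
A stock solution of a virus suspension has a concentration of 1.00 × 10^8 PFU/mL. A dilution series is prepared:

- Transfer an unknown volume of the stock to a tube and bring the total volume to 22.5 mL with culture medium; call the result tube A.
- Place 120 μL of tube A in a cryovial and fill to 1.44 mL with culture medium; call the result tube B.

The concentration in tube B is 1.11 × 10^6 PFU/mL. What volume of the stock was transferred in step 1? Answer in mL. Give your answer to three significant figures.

3.00 mL

Step 1: v brought to 22.5 mL → factor = 22.5 mL/v
Step 2: 120 μL brought to 1.44 mL → factor 1440/120 = 12
Product of known-step factors = 12
Overall factor = 1.00 × 10^8 PFU/mL / (1.11 × 10^6 PFU/mL) = 90.09
Step-1 factor = 90.09 / 12 = 7.5075
v = 22.5 mL / 7.5075 = 3.00 mL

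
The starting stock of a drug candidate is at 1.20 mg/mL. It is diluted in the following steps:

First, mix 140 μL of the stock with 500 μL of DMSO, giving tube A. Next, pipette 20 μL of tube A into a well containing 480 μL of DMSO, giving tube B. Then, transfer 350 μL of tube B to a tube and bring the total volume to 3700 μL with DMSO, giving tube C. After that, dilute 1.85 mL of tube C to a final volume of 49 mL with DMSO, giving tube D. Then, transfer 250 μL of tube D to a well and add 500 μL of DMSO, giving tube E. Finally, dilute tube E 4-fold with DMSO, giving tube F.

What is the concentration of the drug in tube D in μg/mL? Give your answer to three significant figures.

Step 1: 140 μL + 500 μL = 640 μL total → factor 640/140 = 4.5714
Step 2: 20 μL + 480 μL = 500 μL total → factor 500/20 = 25
Step 3: 350 μL brought to 3700 μL → factor 3700/350 = 10.571
Step 4: 1.85 mL brought to 49 mL → factor 49/1.85 = 26.486
Dilution factor through tube D = 4.5714 × 25 × 10.571 × 26.486 = 32000
[tube D] = 1.20 mg/mL / 32000 = 3.750 × 10^-5 mg/mL = 0.0375 μg/mL

0.0375 μg/mL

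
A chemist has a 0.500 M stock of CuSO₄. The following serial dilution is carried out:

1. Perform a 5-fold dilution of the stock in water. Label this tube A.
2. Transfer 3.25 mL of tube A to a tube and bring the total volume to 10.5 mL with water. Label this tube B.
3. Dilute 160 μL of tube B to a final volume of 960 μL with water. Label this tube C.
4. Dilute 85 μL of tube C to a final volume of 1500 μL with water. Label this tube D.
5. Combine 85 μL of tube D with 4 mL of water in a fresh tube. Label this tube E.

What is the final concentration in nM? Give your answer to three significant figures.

Step 1: 5-fold → factor 5
Step 2: 3.25 mL brought to 10.5 mL → factor 10.5/3.25 = 3.2308
Step 3: 160 μL brought to 960 μL → factor 960/160 = 6
Step 4: 85 μL brought to 1500 μL → factor 1500/85 = 17.647
Step 5: 85 μL + 4 mL = 4085 μL total → factor 4085/85 = 48.059
Overall dilution factor = 5 × 3.2308 × 6 × 17.647 × 48.059 = 82200
Final = 0.500 M / 82200 = 6.083 × 10^-6 M = 6.08 × 10^3 nM

6.08 × 10^3 nM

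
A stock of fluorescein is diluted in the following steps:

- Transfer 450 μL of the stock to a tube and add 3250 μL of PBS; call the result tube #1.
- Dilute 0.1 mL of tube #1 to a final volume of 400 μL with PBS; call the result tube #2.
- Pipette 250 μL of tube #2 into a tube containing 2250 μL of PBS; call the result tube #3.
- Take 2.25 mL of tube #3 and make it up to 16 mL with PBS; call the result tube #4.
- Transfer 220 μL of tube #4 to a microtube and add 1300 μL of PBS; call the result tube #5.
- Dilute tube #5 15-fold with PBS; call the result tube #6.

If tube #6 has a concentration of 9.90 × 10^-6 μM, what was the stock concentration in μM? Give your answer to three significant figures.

2.40 μM

Step 1: 450 μL + 3250 μL = 3700 μL total → factor 3700/450 = 8.2222
Step 2: 0.1 mL brought to 400 μL → factor 0.4/0.1 = 4
Step 3: 250 μL + 2250 μL = 2500 μL total → factor 2500/250 = 10
Step 4: 2.25 mL brought to 16 mL → factor 16/2.25 = 7.1111
Step 5: 220 μL + 1300 μL = 1520 μL total → factor 1520/220 = 6.9091
Step 6: 15-fold → factor 15
Overall dilution factor = 8.2222 × 4 × 10 × 7.1111 × 6.9091 × 15 = 2.4238 × 10^5
Stock = 9.90 × 10^-6 μM × 2.4238 × 10^5 = 2.40 μM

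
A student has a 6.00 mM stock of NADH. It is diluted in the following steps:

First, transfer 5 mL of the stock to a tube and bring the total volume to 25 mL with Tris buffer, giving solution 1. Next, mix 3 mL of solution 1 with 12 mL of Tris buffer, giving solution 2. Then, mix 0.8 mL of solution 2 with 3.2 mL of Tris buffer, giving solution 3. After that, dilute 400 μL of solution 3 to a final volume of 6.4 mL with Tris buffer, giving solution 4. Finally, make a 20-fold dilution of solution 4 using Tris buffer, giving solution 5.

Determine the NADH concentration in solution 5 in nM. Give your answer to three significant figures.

150 nM

Step 1: 5 mL brought to 25 mL → factor 25/5 = 5
Step 2: 3 mL + 12 mL = 15 mL total → factor 15/3 = 5
Step 3: 0.8 mL + 3.2 mL = 4 mL total → factor 4/0.8 = 5
Step 4: 400 μL brought to 6.4 mL → factor 6400/400 = 16
Step 5: 20-fold → factor 20
Overall dilution factor = 5 × 5 × 5 × 16 × 20 = 40000
Final = 6.00 mM / 40000 = 0.0001500 mM = 150 nM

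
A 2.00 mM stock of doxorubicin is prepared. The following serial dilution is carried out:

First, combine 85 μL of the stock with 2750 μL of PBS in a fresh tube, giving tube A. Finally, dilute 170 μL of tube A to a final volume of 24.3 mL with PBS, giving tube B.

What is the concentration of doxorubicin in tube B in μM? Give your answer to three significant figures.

0.420 μM

Step 1: 85 μL + 2750 μL = 2835 μL total → factor 2835/85 = 33.353
Step 2: 170 μL brought to 24.3 mL → factor 24300/170 = 142.94
Overall dilution factor = 33.353 × 142.94 = 4767.5
Final = 2.00 mM / 4767.5 = 0.0004195 mM = 0.420 μM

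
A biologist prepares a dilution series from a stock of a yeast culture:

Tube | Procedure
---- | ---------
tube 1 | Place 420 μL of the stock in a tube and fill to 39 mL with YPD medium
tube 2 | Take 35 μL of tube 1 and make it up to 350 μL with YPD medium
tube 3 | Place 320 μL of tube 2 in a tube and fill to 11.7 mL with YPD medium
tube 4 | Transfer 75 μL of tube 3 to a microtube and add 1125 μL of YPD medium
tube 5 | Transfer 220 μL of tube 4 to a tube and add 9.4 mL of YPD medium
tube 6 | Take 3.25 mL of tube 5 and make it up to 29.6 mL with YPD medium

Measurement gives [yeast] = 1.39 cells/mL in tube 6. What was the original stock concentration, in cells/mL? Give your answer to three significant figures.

Step 1: 420 μL brought to 39 mL → factor 39000/420 = 92.857
Step 2: 35 μL brought to 350 μL → factor 350/35 = 10
Step 3: 320 μL brought to 11.7 mL → factor 11700/320 = 36.562
Step 4: 75 μL + 1125 μL = 1200 μL total → factor 1200/75 = 16
Step 5: 220 μL + 9.4 mL = 9620 μL total → factor 9620/220 = 43.727
Step 6: 3.25 mL brought to 29.6 mL → factor 29.6/3.25 = 9.1077
Overall dilution factor = 92.857 × 10 × 36.562 × 16 × 43.727 × 9.1077 = 2.1634 × 10^8
Stock = 1.39 cells/mL × 2.1634 × 10^8 = 3.01 × 10^8 cells/mL

3.01 × 10^8 cells/mL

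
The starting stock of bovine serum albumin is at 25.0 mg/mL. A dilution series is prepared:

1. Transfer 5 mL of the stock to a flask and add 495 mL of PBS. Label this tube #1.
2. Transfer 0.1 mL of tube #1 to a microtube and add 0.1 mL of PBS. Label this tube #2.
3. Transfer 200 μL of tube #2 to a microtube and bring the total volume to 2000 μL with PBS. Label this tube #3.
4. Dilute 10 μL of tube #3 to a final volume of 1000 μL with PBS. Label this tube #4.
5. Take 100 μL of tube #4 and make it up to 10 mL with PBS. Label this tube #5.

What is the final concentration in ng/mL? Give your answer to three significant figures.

Step 1: 5 mL + 495 mL = 500 mL total → factor 500/5 = 100
Step 2: 0.1 mL + 0.1 mL = 0.2 mL total → factor 0.2/0.1 = 2
Step 3: 200 μL brought to 2000 μL → factor 2000/200 = 10
Step 4: 10 μL brought to 1000 μL → factor 1000/10 = 100
Step 5: 100 μL brought to 10 mL → factor 10000/100 = 100
Overall dilution factor = 100 × 2 × 10 × 100 × 100 = 2 × 10^7
Final = 25.0 mg/mL / 2 × 10^7 = 1.250 × 10^-6 mg/mL = 1.25 ng/mL

1.25 ng/mL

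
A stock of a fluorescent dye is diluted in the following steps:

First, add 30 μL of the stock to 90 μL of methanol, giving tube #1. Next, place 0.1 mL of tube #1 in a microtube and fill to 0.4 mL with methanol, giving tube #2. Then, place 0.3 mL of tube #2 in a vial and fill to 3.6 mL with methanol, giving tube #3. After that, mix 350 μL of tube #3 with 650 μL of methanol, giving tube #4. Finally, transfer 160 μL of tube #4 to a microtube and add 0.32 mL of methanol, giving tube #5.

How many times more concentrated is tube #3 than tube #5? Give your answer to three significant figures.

Step 1: 30 μL + 90 μL = 120 μL total → factor 120/30 = 4
Step 2: 0.1 mL brought to 0.4 mL → factor 0.4/0.1 = 4
Step 3: 0.3 mL brought to 3.6 mL → factor 3.6/0.3 = 12
Step 4: 350 μL + 650 μL = 1000 μL total → factor 1000/350 = 2.8571
Step 5: 160 μL + 0.32 mL = 480 μL total → factor 480/160 = 3
Dilution factor to tube #3 = 192; to tube #5 = 1645.7
[tube #3]/[tube #5] = (factor to tube #5)/(factor to tube #3) = 1645.7/192 = 8.57

8.57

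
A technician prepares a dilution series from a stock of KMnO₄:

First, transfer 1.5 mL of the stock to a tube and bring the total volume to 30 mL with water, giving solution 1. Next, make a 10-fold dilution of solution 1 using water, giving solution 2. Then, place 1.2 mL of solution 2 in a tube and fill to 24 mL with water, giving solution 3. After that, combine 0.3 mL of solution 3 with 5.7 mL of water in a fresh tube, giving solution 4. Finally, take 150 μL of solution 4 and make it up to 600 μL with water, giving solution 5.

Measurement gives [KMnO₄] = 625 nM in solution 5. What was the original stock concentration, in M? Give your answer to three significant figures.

0.200 M

Step 1: 1.5 mL brought to 30 mL → factor 30/1.5 = 20
Step 2: 10-fold → factor 10
Step 3: 1.2 mL brought to 24 mL → factor 24/1.2 = 20
Step 4: 0.3 mL + 5.7 mL = 6 mL total → factor 6/0.3 = 20
Step 5: 150 μL brought to 600 μL → factor 600/150 = 4
Overall dilution factor = 20 × 10 × 20 × 20 × 4 = 3.2 × 10^5
Stock = 625 nM × 3.2 × 10^5 = 2.000 × 10^8 nM = 0.200 M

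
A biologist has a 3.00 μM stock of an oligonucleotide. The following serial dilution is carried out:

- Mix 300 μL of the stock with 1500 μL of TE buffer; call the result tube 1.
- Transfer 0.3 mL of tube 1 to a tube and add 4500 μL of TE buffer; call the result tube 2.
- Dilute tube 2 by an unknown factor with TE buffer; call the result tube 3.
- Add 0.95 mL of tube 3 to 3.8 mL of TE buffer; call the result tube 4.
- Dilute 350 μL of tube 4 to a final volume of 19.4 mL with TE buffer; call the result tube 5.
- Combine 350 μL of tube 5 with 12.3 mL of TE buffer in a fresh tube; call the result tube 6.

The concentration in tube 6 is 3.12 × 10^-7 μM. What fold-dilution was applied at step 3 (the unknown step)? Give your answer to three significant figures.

Step 1: 300 μL + 1500 μL = 1800 μL total → factor 1800/300 = 6
Step 2: 0.3 mL + 4500 μL = 4.8 mL total → factor 4.8/0.3 = 16
Step 3: unknown factor x
Step 4: 0.95 mL + 3.8 mL = 4.75 mL total → factor 4.75/0.95 = 5
Step 5: 350 μL brought to 19.4 mL → factor 19400/350 = 55.429
Step 6: 350 μL + 12.3 mL = 12650 μL total → factor 12650/350 = 36.143
Product of known-step factors = 9.6161 × 10^5
Overall factor = 3.00 μM / (3.12 × 10^-7 μM) = 9.6154 × 10^6
x = 9.6154 × 10^6 / 9.6161 × 10^5 = 10.0

10.0-fold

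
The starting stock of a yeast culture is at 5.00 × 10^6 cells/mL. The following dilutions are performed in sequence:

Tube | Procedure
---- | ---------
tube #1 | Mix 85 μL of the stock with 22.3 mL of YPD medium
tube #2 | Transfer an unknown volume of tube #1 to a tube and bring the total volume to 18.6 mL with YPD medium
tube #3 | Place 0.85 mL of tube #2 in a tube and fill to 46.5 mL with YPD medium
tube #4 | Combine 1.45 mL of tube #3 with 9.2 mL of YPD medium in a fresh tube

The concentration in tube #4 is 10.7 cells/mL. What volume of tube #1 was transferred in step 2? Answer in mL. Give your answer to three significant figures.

4.21 mL

Step 1: 85 μL + 22.3 mL = 22385 μL total → factor 22385/85 = 263.35
Step 2: v brought to 18.6 mL → factor = 18.6 mL/v
Step 3: 0.85 mL brought to 46.5 mL → factor 46.5/0.85 = 54.706
Step 4: 1.45 mL + 9.2 mL = 10.65 mL total → factor 10.65/1.45 = 7.3448
Product of known-step factors = 1.0582 × 10^5
Overall factor = 5.00 × 10^6 cells/mL / (10.7 cells/mL) = 4.6729 × 10^5
Step-2 factor = 4.6729 × 10^5 / 1.0582 × 10^5 = 4.416
v = 18.6 mL / 4.416 = 4.21 mL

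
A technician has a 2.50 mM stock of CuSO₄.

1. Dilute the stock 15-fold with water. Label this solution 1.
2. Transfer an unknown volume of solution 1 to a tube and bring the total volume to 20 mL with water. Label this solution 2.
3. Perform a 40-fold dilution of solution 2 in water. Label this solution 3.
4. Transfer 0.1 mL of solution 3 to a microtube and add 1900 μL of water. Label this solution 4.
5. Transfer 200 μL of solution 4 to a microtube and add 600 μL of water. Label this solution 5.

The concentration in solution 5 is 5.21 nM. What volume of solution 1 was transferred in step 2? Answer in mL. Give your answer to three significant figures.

Step 1: 15-fold → factor 15
Step 2: v brought to 20 mL → factor = 20 mL/v
Step 3: 40-fold → factor 40
Step 4: 0.1 mL + 1900 μL = 2 mL total → factor 2/0.1 = 20
Step 5: 200 μL + 600 μL = 800 μL total → factor 800/200 = 4
Product of known-step factors = 48000
Overall factor = 2.50 mM / (5.21 nM) = 4.7985 × 10^5
Step-2 factor = 4.7985 × 10^5 / 48000 = 9.9968
v = 20 mL / 9.9968 = 2.00 mL

2.00 mL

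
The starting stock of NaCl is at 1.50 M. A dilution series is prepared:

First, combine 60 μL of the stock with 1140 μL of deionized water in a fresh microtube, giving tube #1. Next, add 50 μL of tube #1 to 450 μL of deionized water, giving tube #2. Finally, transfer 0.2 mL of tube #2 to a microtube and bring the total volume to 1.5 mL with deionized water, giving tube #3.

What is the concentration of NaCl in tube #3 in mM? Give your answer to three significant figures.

Step 1: 60 μL + 1140 μL = 1200 μL total → factor 1200/60 = 20
Step 2: 50 μL + 450 μL = 500 μL total → factor 500/50 = 10
Step 3: 0.2 mL brought to 1.5 mL → factor 1.5/0.2 = 7.5
Overall dilution factor = 20 × 10 × 7.5 = 1500
Final = 1.50 M / 1500 = 0.001000 M = 1.00 mM

1.00 mM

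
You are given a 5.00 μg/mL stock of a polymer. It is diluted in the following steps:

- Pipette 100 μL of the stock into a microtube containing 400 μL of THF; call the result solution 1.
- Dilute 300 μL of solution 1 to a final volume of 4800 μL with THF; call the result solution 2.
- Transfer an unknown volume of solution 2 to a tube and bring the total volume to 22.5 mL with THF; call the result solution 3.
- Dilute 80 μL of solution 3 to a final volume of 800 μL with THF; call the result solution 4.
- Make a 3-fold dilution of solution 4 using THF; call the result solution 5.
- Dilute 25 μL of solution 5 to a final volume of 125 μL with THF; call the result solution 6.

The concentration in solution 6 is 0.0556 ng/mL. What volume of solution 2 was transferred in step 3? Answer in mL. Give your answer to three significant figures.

Step 1: 100 μL + 400 μL = 500 μL total → factor 500/100 = 5
Step 2: 300 μL brought to 4800 μL → factor 4800/300 = 16
Step 3: v brought to 22.5 mL → factor = 22.5 mL/v
Step 4: 80 μL brought to 800 μL → factor 800/80 = 10
Step 5: 3-fold → factor 3
Step 6: 25 μL brought to 125 μL → factor 125/25 = 5
Product of known-step factors = 12000
Overall factor = 5.00 μg/mL / (0.0556 ng/mL) = 89928
Step-3 factor = 89928 / 12000 = 7.494
v = 22.5 mL / 7.494 = 3.00 mL

3.00 mL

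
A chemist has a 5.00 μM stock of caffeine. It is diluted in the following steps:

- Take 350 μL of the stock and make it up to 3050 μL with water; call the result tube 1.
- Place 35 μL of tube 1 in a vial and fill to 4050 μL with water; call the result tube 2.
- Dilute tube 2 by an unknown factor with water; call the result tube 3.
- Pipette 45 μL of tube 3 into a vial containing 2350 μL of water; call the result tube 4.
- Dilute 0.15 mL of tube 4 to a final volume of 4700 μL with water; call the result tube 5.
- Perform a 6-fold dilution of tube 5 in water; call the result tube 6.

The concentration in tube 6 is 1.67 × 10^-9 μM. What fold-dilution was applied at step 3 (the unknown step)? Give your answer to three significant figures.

Step 1: 350 μL brought to 3050 μL → factor 3050/350 = 8.7143
Step 2: 35 μL brought to 4050 μL → factor 4050/35 = 115.71
Step 3: unknown factor x
Step 4: 45 μL + 2350 μL = 2395 μL total → factor 2395/45 = 53.222
Step 5: 0.15 mL brought to 4700 μL → factor 4.7/0.15 = 31.333
Step 6: 6-fold → factor 6
Product of known-step factors = 1.0089 × 10^7
Overall factor = 5.00 μM / (1.67 × 10^-9 μM) = 2.994 × 10^9
x = 2.994 × 10^9 / 1.0089 × 10^7 = 297

297-fold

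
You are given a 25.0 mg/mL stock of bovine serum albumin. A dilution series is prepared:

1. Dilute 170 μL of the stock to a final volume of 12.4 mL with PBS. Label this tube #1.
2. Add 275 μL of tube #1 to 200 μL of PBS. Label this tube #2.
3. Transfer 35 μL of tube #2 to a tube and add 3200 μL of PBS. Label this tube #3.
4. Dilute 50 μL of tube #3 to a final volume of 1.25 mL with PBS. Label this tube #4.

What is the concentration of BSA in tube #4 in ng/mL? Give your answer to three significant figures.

Step 1: 170 μL brought to 12.4 mL → factor 12400/170 = 72.941
Step 2: 275 μL + 200 μL = 475 μL total → factor 475/275 = 1.7273
Step 3: 35 μL + 3200 μL = 3235 μL total → factor 3235/35 = 92.429
Step 4: 50 μL brought to 1.25 mL → factor 1250/50 = 25
Overall dilution factor = 72.941 × 1.7273 × 92.429 × 25 = 2.9113 × 10^5
Final = 25.0 mg/mL / 2.9113 × 10^5 = 8.587 × 10^-5 mg/mL = 85.9 ng/mL

85.9 ng/mL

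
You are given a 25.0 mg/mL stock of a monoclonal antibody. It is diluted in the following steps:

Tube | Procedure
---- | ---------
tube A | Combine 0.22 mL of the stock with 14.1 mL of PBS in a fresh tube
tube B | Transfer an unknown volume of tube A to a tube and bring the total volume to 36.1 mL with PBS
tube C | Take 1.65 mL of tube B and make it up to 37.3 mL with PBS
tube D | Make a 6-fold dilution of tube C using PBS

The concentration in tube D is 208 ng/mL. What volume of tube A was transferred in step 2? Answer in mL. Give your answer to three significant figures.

Step 1: 0.22 mL + 14.1 mL = 14.32 mL total → factor 14.32/0.22 = 65.091
Step 2: v brought to 36.1 mL → factor = 36.1 mL/v
Step 3: 1.65 mL brought to 37.3 mL → factor 37.3/1.65 = 22.606
Step 4: 6-fold → factor 6
Product of known-step factors = 8828.7
Overall factor = 25.0 mg/mL / (208 ng/mL) = 1.2019 × 10^5
Step-2 factor = 1.2019 × 10^5 / 8828.7 = 13.614
v = 36.1 mL / 13.614 = 2.65 mL

2.65 mL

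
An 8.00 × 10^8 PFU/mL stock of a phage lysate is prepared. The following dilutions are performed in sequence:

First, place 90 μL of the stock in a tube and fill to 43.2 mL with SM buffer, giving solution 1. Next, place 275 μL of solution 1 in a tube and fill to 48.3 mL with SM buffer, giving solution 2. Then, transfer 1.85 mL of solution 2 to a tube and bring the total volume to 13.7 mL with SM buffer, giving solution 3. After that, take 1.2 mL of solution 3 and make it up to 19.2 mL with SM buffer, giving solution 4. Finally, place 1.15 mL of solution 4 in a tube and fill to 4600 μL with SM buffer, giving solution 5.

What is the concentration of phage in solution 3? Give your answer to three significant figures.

1.28 × 10^3 PFU/mL

Step 1: 90 μL brought to 43.2 mL → factor 43200/90 = 480
Step 2: 275 μL brought to 48.3 mL → factor 48300/275 = 175.64
Step 3: 1.85 mL brought to 13.7 mL → factor 13.7/1.85 = 7.4054
Dilution factor through solution 3 = 480 × 175.64 × 7.4054 = 6.2432 × 10^5
[solution 3] = 8.00 × 10^8 PFU/mL / 6.2432 × 10^5 = 1.28 × 10^3 PFU/mL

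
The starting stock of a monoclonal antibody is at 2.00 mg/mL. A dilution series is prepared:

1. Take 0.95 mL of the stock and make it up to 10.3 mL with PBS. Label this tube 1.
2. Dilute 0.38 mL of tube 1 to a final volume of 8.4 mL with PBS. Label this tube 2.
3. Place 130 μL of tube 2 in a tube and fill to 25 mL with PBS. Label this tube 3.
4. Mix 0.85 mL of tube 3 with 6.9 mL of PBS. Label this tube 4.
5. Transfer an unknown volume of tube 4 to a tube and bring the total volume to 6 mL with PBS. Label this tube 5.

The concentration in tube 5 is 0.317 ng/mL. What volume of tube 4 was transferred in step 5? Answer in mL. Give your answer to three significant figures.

Step 1: 0.95 mL brought to 10.3 mL → factor 10.3/0.95 = 10.842
Step 2: 0.38 mL brought to 8.4 mL → factor 8.4/0.38 = 22.105
Step 3: 130 μL brought to 25 mL → factor 25000/130 = 192.31
Step 4: 0.85 mL + 6.9 mL = 7.75 mL total → factor 7.75/0.85 = 9.1176
Step 5: v brought to 6 mL → factor = 6 mL/v
Product of known-step factors = 4.2023 × 10^5
Overall factor = 2.00 mg/mL / (0.317 ng/mL) = 6.3091 × 10^6
Step-5 factor = 6.3091 × 10^6 / 4.2023 × 10^5 = 15.014
v = 6 mL / 15.014 = 0.400 mL

0.400 mL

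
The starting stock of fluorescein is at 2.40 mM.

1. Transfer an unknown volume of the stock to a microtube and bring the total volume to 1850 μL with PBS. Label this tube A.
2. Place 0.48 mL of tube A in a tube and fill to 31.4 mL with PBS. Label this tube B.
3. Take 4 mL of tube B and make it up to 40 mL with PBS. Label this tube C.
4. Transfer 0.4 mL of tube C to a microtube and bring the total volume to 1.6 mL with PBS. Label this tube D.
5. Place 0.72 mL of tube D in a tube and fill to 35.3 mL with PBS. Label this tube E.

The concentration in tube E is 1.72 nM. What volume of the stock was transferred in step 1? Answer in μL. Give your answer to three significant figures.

170 μL

Step 1: v brought to 1850 μL → factor = 1850 μL/v
Step 2: 0.48 mL brought to 31.4 mL → factor 31.4/0.48 = 65.417
Step 3: 4 mL brought to 40 mL → factor 40/4 = 10
Step 4: 0.4 mL brought to 1.6 mL → factor 1.6/0.4 = 4
Step 5: 0.72 mL brought to 35.3 mL → factor 35.3/0.72 = 49.028
Product of known-step factors = 1.2829 × 10^5
Overall factor = 2.40 mM / (1.72 nM) = 1.3953 × 10^6
Step-1 factor = 1.3953 × 10^6 / 1.2829 × 10^5 = 10.877
v = 1850 μL / 10.877 = 170 μL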